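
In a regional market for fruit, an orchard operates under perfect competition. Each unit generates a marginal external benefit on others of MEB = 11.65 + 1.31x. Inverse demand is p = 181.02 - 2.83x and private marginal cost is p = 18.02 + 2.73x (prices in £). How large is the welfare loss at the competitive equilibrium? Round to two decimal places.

DWL = £294.76

Market equilibrium (private): 18.02 + 2.73x = 181.02 - 2.83x → x_m = 29.3165.
Social marginal cost = private MC − MEB = 6.37 + 1.42x.
Set SMC = demand: 6.37 + 1.42x = 181.02 - 2.83x → x* = 41.0941.
Height of the DWL triangle at x_m is demand(x_m) − SMC(x_m) = MEB(x_m) = 50.0547.
DWL = ½ × 11.7776 × 50.0547 = 294.7621.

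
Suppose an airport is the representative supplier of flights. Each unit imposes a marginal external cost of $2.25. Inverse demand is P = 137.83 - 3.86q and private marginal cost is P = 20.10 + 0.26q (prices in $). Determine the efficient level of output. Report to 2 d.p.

q* = 28.03

Social marginal cost = private MC + MEC = 22.35 + 0.26q.
Set SMC = demand: 22.35 + 0.26q = 137.83 - 3.86q → q* = 28.0291.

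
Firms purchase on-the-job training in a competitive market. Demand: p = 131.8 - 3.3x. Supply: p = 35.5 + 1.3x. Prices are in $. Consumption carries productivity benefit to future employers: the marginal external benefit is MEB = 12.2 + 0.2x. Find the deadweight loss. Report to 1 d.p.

DWL = $30.5

Market equilibrium (private): 35.5 + 1.3x = 131.8 - 3.3x → x_m = 20.9348.
Social marginal benefit = demand + MEB = 144.0 - 3.1x.
Set SMB = MC: 144.0 - 3.1x = 35.5 + 1.3x → x* = 24.6591.
The welfare-loss triangle has base |x_m − x*| and height MEB(x_m) (the vertical gap between SMB and MC is zero at x* and MEB at x_m).
DWL = ½ × 3.7243 × 16.3870 = 30.5151.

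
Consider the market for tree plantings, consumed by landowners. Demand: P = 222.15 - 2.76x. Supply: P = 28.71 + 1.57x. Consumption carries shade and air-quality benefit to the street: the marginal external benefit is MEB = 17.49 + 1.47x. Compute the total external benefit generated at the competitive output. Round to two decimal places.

Market equilibrium (private): 28.71 + 1.57x = 222.15 - 2.76x → x_m = 44.6744.
Total external benefit = ∫₀^{x_m} (17.49 + 1.47x) dx = 17.49×44.6744 + ½×1.47×44.6744² = 2248.2697.

2248.27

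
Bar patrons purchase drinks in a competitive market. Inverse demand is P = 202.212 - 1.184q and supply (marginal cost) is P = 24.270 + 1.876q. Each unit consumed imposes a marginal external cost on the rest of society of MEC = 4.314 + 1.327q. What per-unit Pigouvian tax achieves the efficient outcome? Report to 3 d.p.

tax = 56.834 per unit

Social marginal benefit = demand − MEC = 197.898 - 2.511q.
Set SMB = MC: 197.898 - 2.511q = 24.270 + 1.876q → q* = 39.5778.
The Pigouvian tax equals MEC at q*: 4.314 + 1.327×39.5778 = 56.8337.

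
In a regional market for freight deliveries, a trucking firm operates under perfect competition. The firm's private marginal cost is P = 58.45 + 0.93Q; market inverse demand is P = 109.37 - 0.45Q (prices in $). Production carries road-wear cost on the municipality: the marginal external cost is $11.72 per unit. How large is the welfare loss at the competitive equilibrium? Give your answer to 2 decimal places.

DWL = $49.77

Market equilibrium (private): 58.45 + 0.93Q = 109.37 - 0.45Q → Q_m = 36.8986.
Social marginal cost = private MC + MEC = 70.17 + 0.93Q.
Set SMC = demand: 70.17 + 0.93Q = 109.37 - 0.45Q → Q* = 28.4058.
Between Q* and Q_m the wedge SMC − demand runs linearly from 0 to MEC(Q_m), so the loss is a triangle.
DWL = ½ × 8.4928 × 11.7200 = 49.7678.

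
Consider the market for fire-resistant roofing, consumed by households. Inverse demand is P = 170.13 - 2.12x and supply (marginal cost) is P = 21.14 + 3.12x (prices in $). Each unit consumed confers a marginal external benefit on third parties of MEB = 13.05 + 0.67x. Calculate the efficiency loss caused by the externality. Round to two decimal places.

Market equilibrium (private): 21.14 + 3.12x = 170.13 - 2.12x → x_m = 28.4332.
Social marginal benefit = demand + MEB = 183.18 - 1.45x.
Set SMB = MC: 183.18 - 1.45x = 21.14 + 3.12x → x* = 35.4573.
Between x* and x_m the wedge SMB − MC runs linearly from 0 to MEB(x_m), so the loss is a triangle.
DWL = ½ × 7.0241 × 32.1002 = 112.7375.

DWL = $112.74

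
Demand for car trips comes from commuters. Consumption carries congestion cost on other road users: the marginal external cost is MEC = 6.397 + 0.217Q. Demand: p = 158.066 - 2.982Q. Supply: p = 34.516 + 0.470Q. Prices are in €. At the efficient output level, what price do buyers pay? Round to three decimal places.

Social marginal benefit = demand − MEC = 151.669 - 3.199Q.
Set SMB = MC: 151.669 - 3.199Q = 34.516 + 0.470Q → Q* = 31.9305.
Consumer price on the demand curve at Q*: 158.066 − 2.982×31.9305 = 62.8492.

P = €62.849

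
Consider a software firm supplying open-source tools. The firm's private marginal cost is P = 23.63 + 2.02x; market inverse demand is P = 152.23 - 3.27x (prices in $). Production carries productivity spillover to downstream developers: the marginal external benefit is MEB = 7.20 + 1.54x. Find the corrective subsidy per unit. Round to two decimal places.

Social marginal cost = private MC − MEB = 16.43 + 0.48x.
Set SMC = demand: 16.43 + 0.48x = 152.23 - 3.27x → x* = 36.2133.
The Pigouvian subsidy equals MEB at x*: 7.20 + 1.54×36.2133 = 62.9685.

subsidy = $62.97 per unit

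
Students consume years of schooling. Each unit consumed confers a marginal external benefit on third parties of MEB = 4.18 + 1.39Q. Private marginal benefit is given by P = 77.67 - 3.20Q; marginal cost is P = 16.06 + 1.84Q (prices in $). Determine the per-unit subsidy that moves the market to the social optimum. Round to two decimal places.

subsidy = $29.23 per unit

Social marginal benefit = demand + MEB = 81.85 - 1.81Q.
Set SMB = MC: 81.85 - 1.81Q = 16.06 + 1.84Q → Q* = 18.0247.
The Pigouvian subsidy equals MEB at Q*: 4.18 + 1.39×18.0247 = 29.2343.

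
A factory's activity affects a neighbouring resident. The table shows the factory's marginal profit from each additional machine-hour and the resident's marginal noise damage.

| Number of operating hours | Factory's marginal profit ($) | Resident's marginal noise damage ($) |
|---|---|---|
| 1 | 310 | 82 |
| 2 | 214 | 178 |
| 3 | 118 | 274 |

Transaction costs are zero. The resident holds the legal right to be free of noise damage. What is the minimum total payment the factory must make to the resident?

Efficient level: marginal profit ≥ marginal noise damage through level 2, so k* = 2.
With the resident holding the right, the factory must at least compensate total damage at k*: 82 + 178 = 260.

$260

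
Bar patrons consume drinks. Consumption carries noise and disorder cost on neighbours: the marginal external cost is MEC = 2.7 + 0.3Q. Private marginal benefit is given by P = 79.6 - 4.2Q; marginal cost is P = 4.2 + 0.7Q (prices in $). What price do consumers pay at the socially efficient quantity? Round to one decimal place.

P = $20.9

Social marginal benefit = demand − MEC = 76.9 - 4.5Q.
Set SMB = MC: 76.9 - 4.5Q = 4.2 + 0.7Q → Q* = 13.9808.
Consumer price on the demand curve at Q*: 79.6 − 4.2×13.9808 = 20.8806.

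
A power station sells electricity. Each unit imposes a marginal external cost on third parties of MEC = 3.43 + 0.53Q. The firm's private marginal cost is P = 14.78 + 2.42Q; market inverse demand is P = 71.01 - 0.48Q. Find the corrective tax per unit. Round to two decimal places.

Social marginal cost = private MC + MEC = 18.21 + 2.95Q.
Set SMC = demand: 18.21 + 2.95Q = 71.01 - 0.48Q → Q* = 15.3936.
The Pigouvian tax equals MEC at Q*: 3.43 + 0.53×15.3936 = 11.5886.

tax = 11.59 per unit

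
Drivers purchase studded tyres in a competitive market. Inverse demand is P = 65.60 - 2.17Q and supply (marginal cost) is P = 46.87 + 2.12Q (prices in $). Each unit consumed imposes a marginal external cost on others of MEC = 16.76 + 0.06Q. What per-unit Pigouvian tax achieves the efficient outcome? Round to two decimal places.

tax = $16.79 per unit

Social marginal benefit = demand − MEC = 48.84 - 2.23Q.
Set SMB = MC: 48.84 - 2.23Q = 46.87 + 2.12Q → Q* = 0.4529.
The Pigouvian tax equals MEC at Q*: 16.76 + 0.06×0.4529 = 16.7872.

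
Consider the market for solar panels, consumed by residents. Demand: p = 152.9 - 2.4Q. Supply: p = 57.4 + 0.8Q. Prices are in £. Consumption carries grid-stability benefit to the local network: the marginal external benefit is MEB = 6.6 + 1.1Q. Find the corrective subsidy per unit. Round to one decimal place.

Social marginal benefit = demand + MEB = 159.5 - 1.3Q.
Set SMB = MC: 159.5 - 1.3Q = 57.4 + 0.8Q → Q* = 48.6190.
The Pigouvian subsidy equals MEB at Q*: 6.6 + 1.1×48.6190 = 60.0809.

subsidy = £60.1 per unit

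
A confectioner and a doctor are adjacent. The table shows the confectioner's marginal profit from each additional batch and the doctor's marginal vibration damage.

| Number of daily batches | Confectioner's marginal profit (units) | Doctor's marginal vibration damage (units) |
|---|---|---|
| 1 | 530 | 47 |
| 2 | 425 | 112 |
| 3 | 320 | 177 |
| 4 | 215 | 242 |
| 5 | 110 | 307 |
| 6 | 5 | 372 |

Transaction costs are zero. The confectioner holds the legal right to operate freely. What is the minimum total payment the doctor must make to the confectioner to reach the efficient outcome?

330

Left alone the confectioner would choose level 6 (marginal profit stays positive).
Efficient level: k* = 3 (marginal profit ≥ marginal vibration damage through 3).
The doctor must at least cover the confectioner's forgone profit from cutting 6→3: 215 + 110 + 5 = 330.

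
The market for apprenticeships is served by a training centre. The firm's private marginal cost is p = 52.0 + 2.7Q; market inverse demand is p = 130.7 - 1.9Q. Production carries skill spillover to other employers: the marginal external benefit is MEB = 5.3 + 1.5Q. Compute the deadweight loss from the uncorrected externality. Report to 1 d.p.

DWL = 154.6

Market equilibrium (private): 52.0 + 2.7Q = 130.7 - 1.9Q → Q_m = 17.1087.
Social marginal cost = private MC − MEB = 46.7 + 1.2Q.
Set SMC = demand: 46.7 + 1.2Q = 130.7 - 1.9Q → Q* = 27.0968.
The welfare-loss triangle has base |Q_m − Q*| and height MEB(Q_m) (the vertical gap between SMC and demand is zero at Q* and MEB at Q_m).
DWL = ½ × 9.9881 × 30.9630 = 154.6308.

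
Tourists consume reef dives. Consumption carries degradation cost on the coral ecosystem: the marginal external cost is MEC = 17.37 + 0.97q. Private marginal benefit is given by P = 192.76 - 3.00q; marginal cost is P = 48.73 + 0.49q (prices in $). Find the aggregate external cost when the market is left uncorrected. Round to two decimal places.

Market equilibrium (private): 48.73 + 0.49q = 192.76 - 3.00q → q_m = 41.2693.
Total external cost = ∫₀^{q_m} (17.37 + 0.97q) dq = 17.37×41.2693 + ½×0.97×41.2693² = 1542.8780.

$1542.88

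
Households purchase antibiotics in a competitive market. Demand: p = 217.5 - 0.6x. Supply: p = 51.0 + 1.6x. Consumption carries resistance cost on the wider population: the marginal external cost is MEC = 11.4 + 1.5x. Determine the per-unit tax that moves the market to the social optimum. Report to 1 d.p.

tax = 74.3 per unit

Social marginal benefit = demand − MEC = 206.1 - 2.1x.
Set SMB = MC: 206.1 - 2.1x = 51.0 + 1.6x → x* = 41.9189.
The Pigouvian tax equals MEC at x*: 11.4 + 1.5×41.9189 = 74.2784.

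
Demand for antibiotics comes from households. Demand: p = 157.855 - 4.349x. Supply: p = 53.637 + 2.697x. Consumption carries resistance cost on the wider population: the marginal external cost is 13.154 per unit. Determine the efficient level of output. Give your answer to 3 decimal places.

Social marginal benefit = demand − MEC = 144.701 - 4.349x.
Set SMB = MC: 144.701 - 4.349x = 53.637 + 2.697x → x* = 12.9242.

x* = 12.924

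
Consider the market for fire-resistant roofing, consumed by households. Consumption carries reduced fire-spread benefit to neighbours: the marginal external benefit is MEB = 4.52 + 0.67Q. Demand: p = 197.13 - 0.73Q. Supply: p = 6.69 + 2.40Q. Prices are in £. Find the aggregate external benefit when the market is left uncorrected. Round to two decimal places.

£1515.16

Market equilibrium (private): 6.69 + 2.40Q = 197.13 - 0.73Q → Q_m = 60.8435.
Total external benefit = ∫₀^{Q_m} (4.52 + 0.67Q) dQ = 4.52×60.8435 + ½×0.67×60.8435² = 1515.1597.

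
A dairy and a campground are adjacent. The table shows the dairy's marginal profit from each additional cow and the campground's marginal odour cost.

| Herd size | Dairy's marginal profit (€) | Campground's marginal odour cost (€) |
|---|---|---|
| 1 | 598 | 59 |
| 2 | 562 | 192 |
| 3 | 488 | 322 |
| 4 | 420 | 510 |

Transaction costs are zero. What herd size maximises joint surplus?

3

Bargaining reaches the level where marginal profit last exceeds marginal odour cost.
That holds through level 3 (488 ≥ 322) but not at 4 (420 < 510).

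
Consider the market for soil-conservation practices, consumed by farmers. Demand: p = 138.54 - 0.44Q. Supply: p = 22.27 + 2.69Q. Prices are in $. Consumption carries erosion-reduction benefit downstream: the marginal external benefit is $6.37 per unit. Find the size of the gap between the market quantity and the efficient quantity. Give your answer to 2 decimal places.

2.04 units

Market equilibrium (private): 22.27 + 2.69Q = 138.54 - 0.44Q → Q_m = 37.1470.
Social marginal benefit = demand + MEB = 144.91 - 0.44Q.
Set SMB = MC: 144.91 - 0.44Q = 22.27 + 2.69Q → Q* = 39.1821.
Gap = |37.1470 − 39.1821| = 2.0351.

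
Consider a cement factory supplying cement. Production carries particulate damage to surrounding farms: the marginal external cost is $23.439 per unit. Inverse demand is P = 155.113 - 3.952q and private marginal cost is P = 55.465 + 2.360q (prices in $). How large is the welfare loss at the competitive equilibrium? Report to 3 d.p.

Market equilibrium (private): 55.465 + 2.360q = 155.113 - 3.952q → q_m = 15.7871.
Social marginal cost = private MC + MEC = 78.904 + 2.360q.
Set SMC = demand: 78.904 + 2.360q = 155.113 - 3.952q → q* = 12.0737.
The loss is the area between SMC and demand from q* to q_m; with linear curves that's a triangle of height MEC(q_m).
DWL = ½ × 3.7134 × 23.4390 = 43.5192.

DWL = $43.519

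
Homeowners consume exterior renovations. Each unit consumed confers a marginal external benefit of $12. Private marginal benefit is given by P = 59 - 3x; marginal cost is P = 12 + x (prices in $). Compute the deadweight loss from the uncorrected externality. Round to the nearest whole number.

Market equilibrium (private): 12 + x = 59 - 3x → x_m = 11.7500.
Social marginal benefit = demand + MEB = 71 - 3x.
Set SMB = MC: 71 - 3x = 12 + x → x* = 14.7500.
Between x* and x_m the wedge SMB − MC runs linearly from 0 to MEB(x_m), so the loss is a triangle.
DWL = ½ × 3.0000 × 12.0000 = 18.0000.

DWL = $18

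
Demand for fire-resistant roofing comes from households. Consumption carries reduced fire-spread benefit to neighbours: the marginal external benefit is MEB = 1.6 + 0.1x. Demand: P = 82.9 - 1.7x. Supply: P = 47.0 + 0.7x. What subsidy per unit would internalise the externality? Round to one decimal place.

subsidy = 3.2 per unit

Social marginal benefit = demand + MEB = 84.5 - 1.6x.
Set SMB = MC: 84.5 - 1.6x = 47.0 + 0.7x → x* = 16.3043.
The Pigouvian subsidy equals MEB at x*: 1.6 + 0.1×16.3043 = 3.2304.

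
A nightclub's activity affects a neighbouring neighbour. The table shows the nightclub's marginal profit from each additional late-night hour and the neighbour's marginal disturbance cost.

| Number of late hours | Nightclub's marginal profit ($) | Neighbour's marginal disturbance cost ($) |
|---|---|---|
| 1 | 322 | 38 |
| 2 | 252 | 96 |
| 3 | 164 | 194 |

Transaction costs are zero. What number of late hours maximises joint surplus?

Bargaining reaches the level where marginal profit last exceeds marginal disturbance cost.
That holds through level 2 (252 ≥ 96) but not at 3 (164 < 194).

2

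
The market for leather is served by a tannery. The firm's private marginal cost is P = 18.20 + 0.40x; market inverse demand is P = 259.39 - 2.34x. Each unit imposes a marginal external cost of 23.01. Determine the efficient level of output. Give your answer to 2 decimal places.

x* = 79.63

Social marginal cost = private MC + MEC = 41.21 + 0.40x.
Set SMC = demand: 41.21 + 0.40x = 259.39 - 2.34x → x* = 79.6277.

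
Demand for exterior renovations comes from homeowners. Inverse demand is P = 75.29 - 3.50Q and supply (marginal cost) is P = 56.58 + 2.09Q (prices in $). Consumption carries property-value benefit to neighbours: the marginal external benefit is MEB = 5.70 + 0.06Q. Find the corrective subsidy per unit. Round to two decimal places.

subsidy = $5.96 per unit

Social marginal benefit = demand + MEB = 80.99 - 3.44Q.
Set SMB = MC: 80.99 - 3.44Q = 56.58 + 2.09Q → Q* = 4.4141.
The Pigouvian subsidy equals MEB at Q*: 5.70 + 0.06×4.4141 = 5.9648.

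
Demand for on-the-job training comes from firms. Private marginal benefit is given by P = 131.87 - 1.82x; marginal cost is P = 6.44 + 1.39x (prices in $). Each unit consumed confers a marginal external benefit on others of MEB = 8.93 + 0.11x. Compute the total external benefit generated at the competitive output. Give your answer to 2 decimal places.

Market equilibrium (private): 6.44 + 1.39x = 131.87 - 1.82x → x_m = 39.0748.
Total external benefit = ∫₀^{x_m} (8.93 + 0.11x) dx = 8.93×39.0748 + ½×0.11×39.0748² = 432.9142.

$432.91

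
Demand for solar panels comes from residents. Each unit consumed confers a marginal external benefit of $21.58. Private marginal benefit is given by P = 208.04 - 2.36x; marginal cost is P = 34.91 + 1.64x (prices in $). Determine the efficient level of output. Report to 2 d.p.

Social marginal benefit = demand + MEB = 229.62 - 2.36x.
Set SMB = MC: 229.62 - 2.36x = 34.91 + 1.64x → x* = 48.6775.

x* = 48.68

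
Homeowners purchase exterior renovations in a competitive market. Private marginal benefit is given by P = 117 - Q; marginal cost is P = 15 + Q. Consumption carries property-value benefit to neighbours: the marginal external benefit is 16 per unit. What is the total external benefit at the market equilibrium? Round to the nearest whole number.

Market equilibrium (private): 15 + Q = 117 - Q → Q_m = 51.0000.
Total external benefit = MEB × Q_m = 16 × 51.0000 = 816.0000.

816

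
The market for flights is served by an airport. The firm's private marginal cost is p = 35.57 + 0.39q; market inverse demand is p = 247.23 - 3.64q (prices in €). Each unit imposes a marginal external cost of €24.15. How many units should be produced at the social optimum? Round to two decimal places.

Social marginal cost = private MC + MEC = 59.72 + 0.39q.
Set SMC = demand: 59.72 + 0.39q = 247.23 - 3.64q → q* = 46.5285.

q* = 46.53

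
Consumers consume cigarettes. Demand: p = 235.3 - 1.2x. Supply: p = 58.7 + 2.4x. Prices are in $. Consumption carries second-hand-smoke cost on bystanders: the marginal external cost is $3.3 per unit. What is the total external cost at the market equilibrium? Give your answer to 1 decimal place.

Market equilibrium (private): 58.7 + 2.4x = 235.3 - 1.2x → x_m = 49.0556.
Total external cost = MEC × x_m = 3.3 × 49.0556 = 161.8835.

$161.9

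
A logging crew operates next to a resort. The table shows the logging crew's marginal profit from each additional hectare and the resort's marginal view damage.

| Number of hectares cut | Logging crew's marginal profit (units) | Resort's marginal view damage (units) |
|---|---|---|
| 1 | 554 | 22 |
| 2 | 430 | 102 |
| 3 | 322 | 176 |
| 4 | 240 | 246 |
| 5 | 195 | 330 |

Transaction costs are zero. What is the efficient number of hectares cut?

Bargaining reaches the level where marginal profit last exceeds marginal view damage.
That holds through level 3 (322 ≥ 176) but not at 4 (240 < 246).

3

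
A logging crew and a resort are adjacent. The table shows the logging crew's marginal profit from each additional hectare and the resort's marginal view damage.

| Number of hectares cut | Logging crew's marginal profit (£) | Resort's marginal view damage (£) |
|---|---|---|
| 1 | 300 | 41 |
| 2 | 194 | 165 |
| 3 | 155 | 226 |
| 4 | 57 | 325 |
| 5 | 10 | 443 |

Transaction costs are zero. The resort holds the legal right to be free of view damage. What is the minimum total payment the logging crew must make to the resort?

Efficient level: marginal profit ≥ marginal view damage through level 2, so k* = 2.
With the resort holding the right, the logging crew must at least compensate total damage at k*: 41 + 165 = 206.

£206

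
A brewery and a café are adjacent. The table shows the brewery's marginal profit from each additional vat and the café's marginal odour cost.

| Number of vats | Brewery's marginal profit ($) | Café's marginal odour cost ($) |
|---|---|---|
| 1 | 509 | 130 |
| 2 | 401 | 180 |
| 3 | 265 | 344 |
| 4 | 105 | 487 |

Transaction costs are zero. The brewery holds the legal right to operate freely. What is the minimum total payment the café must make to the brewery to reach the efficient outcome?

$370

Left alone the brewery would choose level 4 (marginal profit stays positive).
Efficient level: k* = 2 (marginal profit ≥ marginal odour cost through 2).
The café must at least cover the brewery's forgone profit from cutting 4→2: 265 + 105 = 370.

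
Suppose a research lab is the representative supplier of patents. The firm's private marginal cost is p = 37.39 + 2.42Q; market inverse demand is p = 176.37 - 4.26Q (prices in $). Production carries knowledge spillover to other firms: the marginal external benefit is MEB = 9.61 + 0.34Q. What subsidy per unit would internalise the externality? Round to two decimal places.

subsidy = $17.58 per unit

Social marginal cost = private MC − MEB = 27.78 + 2.08Q.
Set SMC = demand: 27.78 + 2.08Q = 176.37 - 4.26Q → Q* = 23.4369.
The Pigouvian subsidy equals MEB at Q*: 9.61 + 0.34×23.4369 = 17.5785.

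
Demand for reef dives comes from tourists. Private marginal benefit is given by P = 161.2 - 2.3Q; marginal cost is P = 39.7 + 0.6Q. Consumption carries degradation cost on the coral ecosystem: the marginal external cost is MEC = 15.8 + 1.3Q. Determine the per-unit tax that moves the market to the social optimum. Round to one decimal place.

tax = 48.5 per unit

Social marginal benefit = demand − MEC = 145.4 - 3.6Q.
Set SMB = MC: 145.4 - 3.6Q = 39.7 + 0.6Q → Q* = 25.1667.
The Pigouvian tax equals MEC at Q*: 15.8 + 1.3×25.1667 = 48.5167.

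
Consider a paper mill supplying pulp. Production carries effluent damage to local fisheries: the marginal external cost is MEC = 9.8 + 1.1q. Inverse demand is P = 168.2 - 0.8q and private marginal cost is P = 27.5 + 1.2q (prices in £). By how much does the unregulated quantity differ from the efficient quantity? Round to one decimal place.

28.1 units

Market equilibrium (private): 27.5 + 1.2q = 168.2 - 0.8q → q_m = 70.3500.
Social marginal cost = private MC + MEC = 37.3 + 2.3q.
Set SMC = demand: 37.3 + 2.3q = 168.2 - 0.8q → q* = 42.2258.
Gap = |70.3500 − 42.2258| = 28.1242.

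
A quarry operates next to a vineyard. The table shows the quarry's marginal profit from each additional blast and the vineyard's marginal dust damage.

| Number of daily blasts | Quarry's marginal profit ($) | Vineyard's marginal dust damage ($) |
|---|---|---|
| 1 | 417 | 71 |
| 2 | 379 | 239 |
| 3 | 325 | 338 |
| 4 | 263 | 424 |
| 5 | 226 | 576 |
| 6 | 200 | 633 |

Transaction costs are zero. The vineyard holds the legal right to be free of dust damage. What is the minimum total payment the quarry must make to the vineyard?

Efficient level: marginal profit ≥ marginal dust damage through level 2, so k* = 2.
With the vineyard holding the right, the quarry must at least compensate total damage at k*: 71 + 239 = 310.

$310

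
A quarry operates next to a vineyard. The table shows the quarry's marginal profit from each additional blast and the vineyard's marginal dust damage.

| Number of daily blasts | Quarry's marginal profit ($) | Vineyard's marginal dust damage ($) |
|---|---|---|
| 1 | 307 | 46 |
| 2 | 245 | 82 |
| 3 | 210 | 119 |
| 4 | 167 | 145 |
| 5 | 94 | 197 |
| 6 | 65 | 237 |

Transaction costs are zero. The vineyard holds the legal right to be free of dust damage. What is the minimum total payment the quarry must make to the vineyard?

$392

Efficient level: marginal profit ≥ marginal dust damage through level 4, so k* = 4.
With the vineyard holding the right, the quarry must at least compensate total damage at k*: 46 + 82 + 119 + 145 = 392.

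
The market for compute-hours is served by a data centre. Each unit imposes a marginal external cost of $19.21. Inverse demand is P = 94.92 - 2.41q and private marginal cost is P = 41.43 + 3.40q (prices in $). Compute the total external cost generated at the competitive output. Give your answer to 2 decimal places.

$176.86

Market equilibrium (private): 41.43 + 3.40q = 94.92 - 2.41q → q_m = 9.2065.
Total external cost = MEC × q_m = 19.21 × 9.2065 = 176.8569.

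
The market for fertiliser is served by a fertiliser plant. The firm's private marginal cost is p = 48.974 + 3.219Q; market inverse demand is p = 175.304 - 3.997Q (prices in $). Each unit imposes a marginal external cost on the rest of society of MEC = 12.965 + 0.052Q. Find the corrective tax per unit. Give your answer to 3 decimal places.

Social marginal cost = private MC + MEC = 61.939 + 3.271Q.
Set SMC = demand: 61.939 + 3.271Q = 175.304 - 3.997Q → Q* = 15.5978.
The Pigouvian tax equals MEC at Q*: 12.965 + 0.052×15.5978 = 13.7761.

tax = $13.776 per unit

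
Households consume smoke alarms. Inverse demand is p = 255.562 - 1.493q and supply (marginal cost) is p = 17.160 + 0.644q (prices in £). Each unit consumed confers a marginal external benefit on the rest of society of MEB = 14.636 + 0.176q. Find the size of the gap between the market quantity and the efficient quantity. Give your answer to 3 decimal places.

Market equilibrium (private): 17.160 + 0.644q = 255.562 - 1.493q → q_m = 111.5592.
Social marginal benefit = demand + MEB = 270.198 - 1.317q.
Set SMB = MC: 270.198 - 1.317q = 17.160 + 0.644q → q* = 129.0352.
Gap = |111.5592 − 129.0352| = 17.4760.

17.476 units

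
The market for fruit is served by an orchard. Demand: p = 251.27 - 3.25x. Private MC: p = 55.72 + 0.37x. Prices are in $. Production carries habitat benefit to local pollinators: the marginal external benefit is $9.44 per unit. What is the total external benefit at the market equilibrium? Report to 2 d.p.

$509.94

Market equilibrium (private): 55.72 + 0.37x = 251.27 - 3.25x → x_m = 54.0193.
Total external benefit = MEB × x_m = 9.44 × 54.0193 = 509.9422.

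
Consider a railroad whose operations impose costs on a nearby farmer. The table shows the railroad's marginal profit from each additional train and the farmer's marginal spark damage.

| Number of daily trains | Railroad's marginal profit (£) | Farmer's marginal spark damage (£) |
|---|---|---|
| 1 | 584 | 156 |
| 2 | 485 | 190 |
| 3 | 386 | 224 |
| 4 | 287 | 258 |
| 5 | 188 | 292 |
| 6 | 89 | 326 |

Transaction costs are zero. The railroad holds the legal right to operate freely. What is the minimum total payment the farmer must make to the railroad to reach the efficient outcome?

£277

Left alone the railroad would choose level 6 (marginal profit stays positive).
Efficient level: k* = 4 (marginal profit ≥ marginal spark damage through 4).
The farmer must at least cover the railroad's forgone profit from cutting 6→4: 188 + 89 = 277.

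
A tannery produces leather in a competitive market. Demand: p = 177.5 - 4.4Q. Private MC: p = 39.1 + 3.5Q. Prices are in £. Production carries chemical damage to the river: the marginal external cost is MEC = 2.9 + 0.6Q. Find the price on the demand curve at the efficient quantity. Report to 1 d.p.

P = £107.4

Social marginal cost = private MC + MEC = 42.0 + 4.1Q.
Set SMC = demand: 42.0 + 4.1Q = 177.5 - 4.4Q → Q* = 15.9412.
Consumer price on the demand curve at Q*: 177.5 − 4.4×15.9412 = 107.3587.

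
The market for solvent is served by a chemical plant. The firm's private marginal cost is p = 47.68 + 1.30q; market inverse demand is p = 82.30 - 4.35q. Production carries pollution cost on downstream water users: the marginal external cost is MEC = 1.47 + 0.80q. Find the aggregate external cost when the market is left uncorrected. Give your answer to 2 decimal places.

24.03

Market equilibrium (private): 47.68 + 1.30q = 82.30 - 4.35q → q_m = 6.1274.
Total external cost = ∫₀^{q_m} (1.47 + 0.80q) dq = 1.47×6.1274 + ½×0.80×6.1274² = 24.0253.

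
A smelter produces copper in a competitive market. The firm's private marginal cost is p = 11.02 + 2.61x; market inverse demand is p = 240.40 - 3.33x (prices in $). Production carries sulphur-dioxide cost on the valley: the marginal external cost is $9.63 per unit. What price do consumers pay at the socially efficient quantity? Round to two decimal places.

P = $117.21

Social marginal cost = private MC + MEC = 20.65 + 2.61x.
Set SMC = demand: 20.65 + 2.61x = 240.40 - 3.33x → x* = 36.9949.
Consumer price on the demand curve at x*: 240.40 − 3.33×36.9949 = 117.2070.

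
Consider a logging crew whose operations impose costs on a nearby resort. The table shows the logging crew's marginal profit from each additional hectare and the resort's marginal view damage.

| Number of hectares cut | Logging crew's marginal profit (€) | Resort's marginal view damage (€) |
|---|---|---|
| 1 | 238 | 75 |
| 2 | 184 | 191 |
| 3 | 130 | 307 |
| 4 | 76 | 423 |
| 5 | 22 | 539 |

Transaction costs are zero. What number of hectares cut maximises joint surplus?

1

Bargaining reaches the level where marginal profit last exceeds marginal view damage.
That holds through level 1 (238 ≥ 75) but not at 2 (184 < 191).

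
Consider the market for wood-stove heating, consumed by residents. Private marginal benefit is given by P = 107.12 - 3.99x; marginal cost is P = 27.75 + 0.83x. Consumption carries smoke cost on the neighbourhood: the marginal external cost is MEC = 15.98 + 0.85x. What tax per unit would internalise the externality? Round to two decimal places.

Social marginal benefit = demand − MEC = 91.14 - 4.84x.
Set SMB = MC: 91.14 - 4.84x = 27.75 + 0.83x → x* = 11.1799.
The Pigouvian tax equals MEC at x*: 15.98 + 0.85×11.1799 = 25.4829.

tax = 25.48 per unit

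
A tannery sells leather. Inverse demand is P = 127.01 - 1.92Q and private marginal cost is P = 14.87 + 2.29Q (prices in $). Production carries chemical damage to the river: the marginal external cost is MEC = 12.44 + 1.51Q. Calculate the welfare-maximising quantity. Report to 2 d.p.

Q* = 17.43

Social marginal cost = private MC + MEC = 27.31 + 3.80Q.
Set SMC = demand: 27.31 + 3.80Q = 127.01 - 1.92Q → Q* = 17.4301.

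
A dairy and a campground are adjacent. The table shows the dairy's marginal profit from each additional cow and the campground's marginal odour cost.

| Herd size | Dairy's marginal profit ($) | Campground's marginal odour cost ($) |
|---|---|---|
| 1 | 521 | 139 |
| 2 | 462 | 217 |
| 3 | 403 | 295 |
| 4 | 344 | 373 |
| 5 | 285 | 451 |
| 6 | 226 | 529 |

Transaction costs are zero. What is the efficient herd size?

Bargaining reaches the level where marginal profit last exceeds marginal odour cost.
That holds through level 3 (403 ≥ 295) but not at 4 (344 < 373).

3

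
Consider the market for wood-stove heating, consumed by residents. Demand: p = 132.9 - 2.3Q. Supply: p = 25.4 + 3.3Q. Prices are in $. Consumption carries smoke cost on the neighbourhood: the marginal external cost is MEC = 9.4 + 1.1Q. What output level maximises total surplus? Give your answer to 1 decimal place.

Social marginal benefit = demand − MEC = 123.5 - 3.4Q.
Set SMB = MC: 123.5 - 3.4Q = 25.4 + 3.3Q → Q* = 14.6418.

Q* = 14.6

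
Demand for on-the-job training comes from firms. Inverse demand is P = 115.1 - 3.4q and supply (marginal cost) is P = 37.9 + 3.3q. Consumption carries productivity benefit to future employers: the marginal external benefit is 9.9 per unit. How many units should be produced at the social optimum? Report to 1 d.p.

q* = 13.0

Social marginal benefit = demand + MEB = 125.0 - 3.4q.
Set SMB = MC: 125.0 - 3.4q = 37.9 + 3.3q → q* = 13.0000.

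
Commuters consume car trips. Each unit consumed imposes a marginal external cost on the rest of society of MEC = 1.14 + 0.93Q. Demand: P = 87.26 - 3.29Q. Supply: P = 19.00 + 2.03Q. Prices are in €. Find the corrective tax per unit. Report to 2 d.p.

Social marginal benefit = demand − MEC = 86.12 - 4.22Q.
Set SMB = MC: 86.12 - 4.22Q = 19.00 + 2.03Q → Q* = 10.7392.
The Pigouvian tax equals MEC at Q*: 1.14 + 0.93×10.7392 = 11.1275.

tax = €11.13 per unit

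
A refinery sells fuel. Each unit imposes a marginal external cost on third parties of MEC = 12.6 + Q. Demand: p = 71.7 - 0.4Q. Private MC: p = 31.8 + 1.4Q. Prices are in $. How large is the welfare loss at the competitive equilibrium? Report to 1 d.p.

DWL = $215.8

Market equilibrium (private): 31.8 + 1.4Q = 71.7 - 0.4Q → Q_m = 22.1667.
Social marginal cost = private MC + MEC = 44.4 + 2.4Q.
Set SMC = demand: 44.4 + 2.4Q = 71.7 - 0.4Q → Q* = 9.7500.
The loss is the area between SMC and demand from Q* to Q_m; with linear curves that's a triangle of height MEC(Q_m).
DWL = ½ × 12.4167 × 34.7667 = 215.8438.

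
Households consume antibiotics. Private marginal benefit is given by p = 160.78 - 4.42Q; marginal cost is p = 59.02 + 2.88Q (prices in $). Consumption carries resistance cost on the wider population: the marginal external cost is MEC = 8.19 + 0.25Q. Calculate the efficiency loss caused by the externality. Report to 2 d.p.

Market equilibrium (private): 59.02 + 2.88Q = 160.78 - 4.42Q → Q_m = 13.9397.
Social marginal benefit = demand − MEC = 152.59 - 4.67Q.
Set SMB = MC: 152.59 - 4.67Q = 59.02 + 2.88Q → Q* = 12.3934.
Between Q* and Q_m the wedge MC − SMB runs linearly from 0 to MEC(Q_m), so the loss is a triangle.
DWL = ½ × 1.5463 × 11.6749 = 9.0264.

DWL = $9.03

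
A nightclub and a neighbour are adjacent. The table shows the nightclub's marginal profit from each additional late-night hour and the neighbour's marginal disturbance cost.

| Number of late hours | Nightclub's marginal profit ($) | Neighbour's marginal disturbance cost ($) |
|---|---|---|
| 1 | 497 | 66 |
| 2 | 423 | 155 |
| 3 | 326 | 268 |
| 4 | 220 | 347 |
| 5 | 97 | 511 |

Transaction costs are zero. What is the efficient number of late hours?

Bargaining reaches the level where marginal profit last exceeds marginal disturbance cost.
That holds through level 3 (326 ≥ 268) but not at 4 (220 < 347).

3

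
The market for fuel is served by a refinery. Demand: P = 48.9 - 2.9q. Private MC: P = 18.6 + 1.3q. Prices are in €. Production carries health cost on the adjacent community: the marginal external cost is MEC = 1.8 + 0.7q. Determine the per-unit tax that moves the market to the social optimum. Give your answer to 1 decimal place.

Social marginal cost = private MC + MEC = 20.4 + 2.0q.
Set SMC = demand: 20.4 + 2.0q = 48.9 - 2.9q → q* = 5.8163.
The Pigouvian tax equals MEC at q*: 1.8 + 0.7×5.8163 = 5.8714.

tax = €5.9 per unit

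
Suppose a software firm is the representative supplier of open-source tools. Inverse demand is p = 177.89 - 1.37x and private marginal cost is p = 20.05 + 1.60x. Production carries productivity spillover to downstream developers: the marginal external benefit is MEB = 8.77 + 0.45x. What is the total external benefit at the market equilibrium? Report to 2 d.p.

1101.56

Market equilibrium (private): 20.05 + 1.60x = 177.89 - 1.37x → x_m = 53.1448.
Total external benefit = ∫₀^{x_m} (8.77 + 0.45x) dx = 8.77×53.1448 + ½×0.45×53.1448² = 1101.5631.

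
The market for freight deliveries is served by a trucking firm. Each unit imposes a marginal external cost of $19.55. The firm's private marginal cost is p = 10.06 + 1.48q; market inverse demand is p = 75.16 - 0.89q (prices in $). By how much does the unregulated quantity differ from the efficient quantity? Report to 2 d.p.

Market equilibrium (private): 10.06 + 1.48q = 75.16 - 0.89q → q_m = 27.4684.
Social marginal cost = private MC + MEC = 29.61 + 1.48q.
Set SMC = demand: 29.61 + 1.48q = 75.16 - 0.89q → q* = 19.2194.
Gap = |27.4684 − 19.2194| = 8.2490.

8.25 units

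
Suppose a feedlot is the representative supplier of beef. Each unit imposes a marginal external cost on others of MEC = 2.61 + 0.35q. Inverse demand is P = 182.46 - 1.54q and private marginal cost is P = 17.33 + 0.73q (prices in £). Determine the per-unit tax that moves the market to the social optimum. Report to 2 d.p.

Social marginal cost = private MC + MEC = 19.94 + 1.08q.
Set SMC = demand: 19.94 + 1.08q = 182.46 - 1.54q → q* = 62.0305.
The Pigouvian tax equals MEC at q*: 2.61 + 0.35×62.0305 = 24.3207.

tax = £24.32 per unit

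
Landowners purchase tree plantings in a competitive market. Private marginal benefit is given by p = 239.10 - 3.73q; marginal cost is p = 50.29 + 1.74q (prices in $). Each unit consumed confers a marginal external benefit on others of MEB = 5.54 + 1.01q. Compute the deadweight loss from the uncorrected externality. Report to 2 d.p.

DWL = $183.00

Market equilibrium (private): 50.29 + 1.74q = 239.10 - 3.73q → q_m = 34.5174.
Social marginal benefit = demand + MEB = 244.64 - 2.72q.
Set SMB = MC: 244.64 - 2.72q = 50.29 + 1.74q → q* = 43.5762.
The welfare-loss triangle has base |q_m − q*| and height MEB(q_m) (the vertical gap between SMB and MC is zero at q* and MEB at q_m).
DWL = ½ × 9.0588 × 40.4025 = 182.9991.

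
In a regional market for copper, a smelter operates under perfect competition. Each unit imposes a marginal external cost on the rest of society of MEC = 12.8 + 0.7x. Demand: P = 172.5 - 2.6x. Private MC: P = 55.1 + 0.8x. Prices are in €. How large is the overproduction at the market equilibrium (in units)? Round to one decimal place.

Market equilibrium (private): 55.1 + 0.8x = 172.5 - 2.6x → x_m = 34.5294.
Social marginal cost = private MC + MEC = 67.9 + 1.5x.
Set SMC = demand: 67.9 + 1.5x = 172.5 - 2.6x → x* = 25.5122.
Gap = |34.5294 − 25.5122| = 9.0172.

9.0 units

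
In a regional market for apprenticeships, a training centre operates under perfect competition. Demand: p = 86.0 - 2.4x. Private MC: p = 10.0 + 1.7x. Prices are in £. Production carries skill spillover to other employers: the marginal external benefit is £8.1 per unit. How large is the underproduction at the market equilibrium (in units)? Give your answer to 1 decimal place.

Market equilibrium (private): 10.0 + 1.7x = 86.0 - 2.4x → x_m = 18.5366.
Social marginal cost = private MC − MEB = 1.9 + 1.7x.
Set SMC = demand: 1.9 + 1.7x = 86.0 - 2.4x → x* = 20.5122.
Gap = |18.5366 − 20.5122| = 1.9756.

2.0 units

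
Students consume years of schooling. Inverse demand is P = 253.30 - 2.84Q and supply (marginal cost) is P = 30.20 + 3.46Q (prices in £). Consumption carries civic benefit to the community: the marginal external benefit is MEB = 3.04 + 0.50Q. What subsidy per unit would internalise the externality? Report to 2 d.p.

subsidy = £22.53 per unit

Social marginal benefit = demand + MEB = 256.34 - 2.34Q.
Set SMB = MC: 256.34 - 2.34Q = 30.20 + 3.46Q → Q* = 38.9897.
The Pigouvian subsidy equals MEB at Q*: 3.04 + 0.50×38.9897 = 22.5349.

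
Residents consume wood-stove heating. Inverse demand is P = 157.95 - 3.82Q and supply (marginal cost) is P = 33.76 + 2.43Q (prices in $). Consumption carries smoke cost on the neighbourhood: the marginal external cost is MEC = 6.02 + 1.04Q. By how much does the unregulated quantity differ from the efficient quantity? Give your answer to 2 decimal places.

Market equilibrium (private): 33.76 + 2.43Q = 157.95 - 3.82Q → Q_m = 19.8704.
Social marginal benefit = demand − MEC = 151.93 - 4.86Q.
Set SMB = MC: 151.93 - 4.86Q = 33.76 + 2.43Q → Q* = 16.2099.
Gap = |19.8704 − 16.2099| = 3.6605.

3.66 units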